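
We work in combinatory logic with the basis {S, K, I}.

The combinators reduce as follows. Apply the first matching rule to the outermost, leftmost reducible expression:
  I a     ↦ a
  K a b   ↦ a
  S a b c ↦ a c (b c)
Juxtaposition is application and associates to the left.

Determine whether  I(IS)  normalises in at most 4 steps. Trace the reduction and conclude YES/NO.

  start: I(IS)
  →1  IS
  →2  S

Answer: YES — reaches normal form S in 2 ≤ 4 steps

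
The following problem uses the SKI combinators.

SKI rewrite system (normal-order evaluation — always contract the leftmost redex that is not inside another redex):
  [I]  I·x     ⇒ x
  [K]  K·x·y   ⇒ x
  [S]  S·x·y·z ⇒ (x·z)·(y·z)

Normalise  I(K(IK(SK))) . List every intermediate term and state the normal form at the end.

Answer: normal form = K(K(SK))  (in 2 steps)

Reduction:
  start: I(K(IK(SK)))
  [1] K(IK(SK))
  [2] K(K(SK))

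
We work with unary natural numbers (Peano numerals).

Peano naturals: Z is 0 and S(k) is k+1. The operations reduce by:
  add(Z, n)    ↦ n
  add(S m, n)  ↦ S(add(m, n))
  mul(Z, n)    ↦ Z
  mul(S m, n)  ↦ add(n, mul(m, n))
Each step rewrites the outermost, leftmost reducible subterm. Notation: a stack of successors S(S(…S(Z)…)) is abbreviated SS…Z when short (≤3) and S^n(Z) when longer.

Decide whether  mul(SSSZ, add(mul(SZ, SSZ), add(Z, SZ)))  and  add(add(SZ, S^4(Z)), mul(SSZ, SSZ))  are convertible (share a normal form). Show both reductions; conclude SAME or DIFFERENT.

Answer: SAME — A ⇓ S^9(Z), B ⇓ S^9(Z)

Reduction:
Term A:
  start: mul(SSSZ, add(mul(SZ, SSZ), add(Z, SZ)))
  [1] add(add(mul(SZ, SSZ), add(Z, SZ)), mul(SSZ, add(mul(SZ, SSZ), add(Z, SZ))))
  [2] add(add(add(SSZ, mul(Z, SSZ)), add(Z, SZ)), mul(SSZ, add(mul(SZ, SSZ), add(Z, SZ))))
  [3] add(add(S(add(SZ, mul(Z, SSZ))), add(Z, SZ)), mul(SSZ, add(mul(SZ, SSZ), add(Z, SZ))))
  [4] add(S(add(add(SZ, mul(Z, SSZ)), add(Z, SZ))), mul(SSZ, add(mul(SZ, SSZ), add(Z, SZ))))
  [5] S(add(add(add(SZ, mul(Z, SSZ)), add(Z, SZ)), mul(SSZ, add(mul(SZ, SSZ), add(Z, SZ)))))
  [6] S(add(add(S(add(Z, mul(Z, SSZ))), add(Z, SZ)), mul(SSZ, add(mul(SZ, SSZ), add(Z, SZ)))))
  [7] S(add(S(add(add(Z, mul(Z, SSZ)), add(Z, SZ))), mul(SSZ, add(mul(SZ, SSZ), add(Z, SZ)))))
  [8] S(S(add(add(add(Z, mul(Z, SSZ)), add(Z, SZ)), mul(SSZ, add(mul(SZ, SSZ), add(Z, SZ))))))
  [9] S(S(add(add(mul(Z, SSZ), add(Z, SZ)), mul(SSZ, add(mul(SZ, SSZ), add(Z, SZ))))))
  [10] S(S(add(add(Z, add(Z, SZ)), mul(SSZ, add(mul(SZ, SSZ), add(Z, SZ))))))
  [11] S(S(add(add(Z, SZ), mul(SSZ, add(mul(SZ, SSZ), add(Z, SZ))))))
  [12] S(S(add(SZ, mul(SSZ, add(mul(SZ, SSZ), add(Z, SZ))))))
  [13] S(S(S(add(Z, mul(SSZ, add(mul(SZ, SSZ), add(Z, SZ)))))))
  [14] S(S(S(mul(SSZ, add(mul(SZ, SSZ), add(Z, SZ))))))
  [15] S(S(S(add(add(mul(SZ, SSZ), add(Z, SZ)), mul(SZ, add(mul(SZ, SSZ), add(Z, SZ)))))))
  [16] S(S(S(add(add(add(SSZ, mul(Z, SSZ)), add(Z, SZ)), mul(SZ, add(mul(SZ, SSZ), add(Z, SZ)))))))
  [17] S(S(S(add(add(S(add(SZ, mul(Z, SSZ))), add(Z, SZ)), mul(SZ, add(mul(SZ, SSZ), add(Z, SZ)))))))
  [18] S(S(S(add(S(add(add(SZ, mul(Z, SSZ)), add(Z, SZ))), mul(SZ, add(mul(SZ, SSZ), add(Z, SZ)))))))
  [19] S(S(S(S(add(add(add(SZ, mul(Z, SSZ)), add(Z, SZ)), mul(SZ, add(mul(SZ, SSZ), add(Z, SZ))))))))
  [20] S(S(S(S(add(add(S(add(Z, mul(Z, SSZ))), add(Z, SZ)), mul(SZ, add(mul(SZ, SSZ), add(Z, SZ))))))))
  [21] S(S(S(S(add(S(add(add(Z, mul(Z, SSZ)), add(Z, SZ))), mul(SZ, add(mul(SZ, SSZ), add(Z, SZ))))))))
  [22] S(S(S(S(S(add(add(add(Z, mul(Z, SSZ)), add(Z, SZ)), mul(SZ, add(mul(SZ, SSZ), add(Z, SZ)))))))))
  [23] S(S(S(S(S(add(add(mul(Z, SSZ), add(Z, SZ)), mul(SZ, add(mul(SZ, SSZ), add(Z, SZ)))))))))
  [24] S(S(S(S(S(add(add(Z, add(Z, SZ)), mul(SZ, add(mul(SZ, SSZ), add(Z, SZ)))))))))
  [25] S(S(S(S(S(add(add(Z, SZ), mul(SZ, add(mul(SZ, SSZ), add(Z, SZ)))))))))
  [26] S(S(S(S(S(add(SZ, mul(SZ, add(mul(SZ, SSZ), add(Z, SZ)))))))))
  [27] S(S(S(S(S(S(add(Z, mul(SZ, add(mul(SZ, SSZ), add(Z, SZ))))))))))
  [28] S(S(S(S(S(S(mul(SZ, add(mul(SZ, SSZ), add(Z, SZ)))))))))
  [29] S(S(S(S(S(S(add(add(mul(SZ, SSZ), add(Z, SZ)), mul(Z, add(mul(SZ, SSZ), add(Z, SZ))))))))))
  [30] S(S(S(S(S(S(add(add(add(SSZ, mul(Z, SSZ)), add(Z, SZ)), mul(Z, add(mul(SZ, SSZ), add(Z, SZ))))))))))
  [31] S(S(S(S(S(S(add(add(S(add(SZ, mul(Z, SSZ))), add(Z, SZ)), mul(Z, add(mul(SZ, SSZ), add(Z, SZ))))))))))
  [32] S(S(S(S(S(S(add(S(add(add(SZ, mul(Z, SSZ)), add(Z, SZ))), mul(Z, add(mul(SZ, SSZ), add(Z, SZ))))))))))
  [33] S(S(S(S(S(S(S(add(add(add(SZ, mul(Z, SSZ)), add(Z, SZ)), mul(Z, add(mul(SZ, SSZ), add(Z, SZ)))))))))))
  [34] S(S(S(S(S(S(S(add(add(S(add(Z, mul(Z, SSZ))), add(Z, SZ)), mul(Z, add(mul(SZ, SSZ), add(Z, SZ)))))))))))
  [35] S(S(S(S(S(S(S(add(S(add(add(Z, mul(Z, SSZ)), add(Z, SZ))), mul(Z, add(mul(SZ, SSZ), add(Z, SZ)))))))))))
  [36] S(S(S(S(S(S(S(S(add(add(add(Z, mul(Z, SSZ)), add(Z, SZ)), mul(Z, add(mul(SZ, SSZ), add(Z, SZ))))))))))))
  [37] S(S(S(S(S(S(S(S(add(add(mul(Z, SSZ), add(Z, SZ)), mul(Z, add(mul(SZ, SSZ), add(Z, SZ))))))))))))
  [38] S(S(S(S(S(S(S(S(add(add(Z, add(Z, SZ)), mul(Z, add(mul(SZ, SSZ), add(Z, SZ))))))))))))
  [39] S(S(S(S(S(S(S(S(add(add(Z, SZ), mul(Z, add(mul(SZ, SSZ), add(Z, SZ))))))))))))
  [40] S(S(S(S(S(S(S(S(add(SZ, mul(Z, add(mul(SZ, SSZ), add(Z, SZ))))))))))))
  [41] S(S(S(S(S(S(S(S(S(add(Z, mul(Z, add(mul(SZ, SSZ), add(Z, SZ)))))))))))))
  [42] S(S(S(S(S(S(S(S(S(mul(Z, add(mul(SZ, SSZ), add(Z, SZ))))))))))))
  [43] S^9(Z)

Term B:
  start: add(add(SZ, S^4(Z)), mul(SSZ, SSZ))
  [1] add(S(add(Z, S^4(Z))), mul(SSZ, SSZ))
  [2] S(add(add(Z, S^4(Z)), mul(SSZ, SSZ)))
  [3] S(add(S^4(Z), mul(SSZ, SSZ)))
  [4] S(S(add(SSSZ, mul(SSZ, SSZ))))
  [5] S(S(S(add(SSZ, mul(SSZ, SSZ)))))
  [6] S(S(S(S(add(SZ, mul(SSZ, SSZ))))))
  [7] S(S(S(S(S(add(Z, mul(SSZ, SSZ)))))))
  [8] S(S(S(S(S(mul(SSZ, SSZ))))))
  [9] S(S(S(S(S(add(SSZ, mul(SZ, SSZ)))))))
  [10] S(S(S(S(S(S(add(SZ, mul(SZ, SSZ))))))))
  [11] S(S(S(S(S(S(S(add(Z, mul(SZ, SSZ)))))))))
  [12] S(S(S(S(S(S(S(mul(SZ, SSZ))))))))
  [13] S(S(S(S(S(S(S(add(SSZ, mul(Z, SSZ)))))))))
  [14] S(S(S(S(S(S(S(S(add(SZ, mul(Z, SSZ))))))))))
  [15] S(S(S(S(S(S(S(S(S(add(Z, mul(Z, SSZ)))))))))))
  [16] S(S(S(S(S(S(S(S(S(mul(Z, SSZ))))))))))
  [17] S^9(Z)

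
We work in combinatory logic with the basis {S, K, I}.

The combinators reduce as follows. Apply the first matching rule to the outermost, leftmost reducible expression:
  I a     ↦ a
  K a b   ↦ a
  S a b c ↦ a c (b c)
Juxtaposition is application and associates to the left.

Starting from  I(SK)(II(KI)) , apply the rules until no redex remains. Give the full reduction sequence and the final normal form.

Answer: normal form = SK(KI)  (in 3 steps)

Reduction:
  start: I(SK)(II(KI))
  step 1: SK(II(KI))
  step 2: SK(I(KI))
  step 3: SK(KI)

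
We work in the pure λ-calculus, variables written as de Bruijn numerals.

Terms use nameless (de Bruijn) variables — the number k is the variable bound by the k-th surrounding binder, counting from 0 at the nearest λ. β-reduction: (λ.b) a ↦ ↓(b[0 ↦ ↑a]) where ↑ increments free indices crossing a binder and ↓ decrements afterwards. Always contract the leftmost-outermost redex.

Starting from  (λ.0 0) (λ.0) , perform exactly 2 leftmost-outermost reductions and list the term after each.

  start: (λ.0 0) (λ.0)
  →1  (λ.0) (λ.0)
  →2  λ.0

Answer: after 2 steps: λ.0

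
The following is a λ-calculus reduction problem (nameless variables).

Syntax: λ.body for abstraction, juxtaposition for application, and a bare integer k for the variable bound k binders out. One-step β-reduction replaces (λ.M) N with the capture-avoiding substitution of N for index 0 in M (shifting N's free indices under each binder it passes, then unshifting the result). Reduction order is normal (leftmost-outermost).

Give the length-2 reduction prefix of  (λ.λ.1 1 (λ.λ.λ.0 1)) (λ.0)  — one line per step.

Answer: after 2 steps: λ.(λ.0) (λ.λ.λ.0 1)

Working:
  start: (λ.λ.1 1 (λ.λ.λ.0 1)) (λ.0)
  →1  λ.(λ.0) (λ.0) (λ.λ.λ.0 1)
  →2  λ.(λ.0) (λ.λ.λ.0 1)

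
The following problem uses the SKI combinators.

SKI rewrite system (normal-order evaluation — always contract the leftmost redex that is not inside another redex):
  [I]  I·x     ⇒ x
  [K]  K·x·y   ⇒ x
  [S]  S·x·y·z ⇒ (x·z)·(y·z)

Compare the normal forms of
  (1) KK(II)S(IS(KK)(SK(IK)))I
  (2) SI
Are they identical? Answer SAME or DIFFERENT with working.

Answer: SAME — A ⇓ SI, B ⇓ SI

Working:
Term A:
  start: KK(II)S(IS(KK)(SK(IK)))I
  →1  KS(IS(KK)(SK(IK)))I
  →2  SI

Term B:
  start: SI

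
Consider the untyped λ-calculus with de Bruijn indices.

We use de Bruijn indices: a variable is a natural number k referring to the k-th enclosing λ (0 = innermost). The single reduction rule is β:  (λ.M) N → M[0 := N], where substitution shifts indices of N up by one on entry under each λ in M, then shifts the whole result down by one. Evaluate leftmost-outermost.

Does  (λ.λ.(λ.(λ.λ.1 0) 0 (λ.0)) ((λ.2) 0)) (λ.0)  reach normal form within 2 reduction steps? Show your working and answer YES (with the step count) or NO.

Answer: NO — after 2 steps the term is λ.(λ.λ.1 0) ((λ.λ.0) 0) (λ.0), not yet normal

Reduction:
  start: (λ.λ.(λ.(λ.λ.1 0) 0 (λ.0)) ((λ.2) 0)) (λ.0)
  [1] λ.(λ.(λ.λ.1 0) 0 (λ.0)) ((λ.λ.0) 0)
  [2] λ.(λ.λ.1 0) ((λ.λ.0) 0) (λ.0)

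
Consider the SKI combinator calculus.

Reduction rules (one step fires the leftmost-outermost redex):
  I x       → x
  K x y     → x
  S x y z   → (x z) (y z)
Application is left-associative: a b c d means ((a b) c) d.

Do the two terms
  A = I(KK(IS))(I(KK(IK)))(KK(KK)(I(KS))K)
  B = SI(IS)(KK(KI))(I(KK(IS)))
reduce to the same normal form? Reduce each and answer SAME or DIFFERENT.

Answer: DIFFERENT — A ⇓ K, B ⇓ SK

Working:
Term A:
  start: I(KK(IS))(I(KK(IK)))(KK(KK)(I(KS))K)
  [1] KK(IS)(I(KK(IK)))(KK(KK)(I(KS))K)
  [2] K(I(KK(IK)))(KK(KK)(I(KS))K)
  [3] I(KK(IK))
  [4] KK(IK)
  [5] K

Term B:
  start: SI(IS)(KK(KI))(I(KK(IS)))
  [1] I(KK(KI))(IS(KK(KI)))(I(KK(IS)))
  [2] KK(KI)(IS(KK(KI)))(I(KK(IS)))
  [3] K(IS(KK(KI)))(I(KK(IS)))
  [4] IS(KK(KI))
  [5] S(KK(KI))
  [6] SK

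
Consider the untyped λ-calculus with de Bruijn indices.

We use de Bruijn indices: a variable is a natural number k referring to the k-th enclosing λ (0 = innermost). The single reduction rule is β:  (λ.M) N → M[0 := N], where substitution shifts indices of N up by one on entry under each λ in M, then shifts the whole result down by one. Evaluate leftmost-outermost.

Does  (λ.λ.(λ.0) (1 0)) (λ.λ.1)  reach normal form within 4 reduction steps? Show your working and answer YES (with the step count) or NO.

  start: (λ.λ.(λ.0) (1 0)) (λ.λ.1)
  step 1: λ.(λ.0) ((λ.λ.1) 0)
  step 2: λ.(λ.λ.1) 0
  step 3: λ.λ.1

Answer: YES — reaches normal form λ.λ.1 in 3 ≤ 4 steps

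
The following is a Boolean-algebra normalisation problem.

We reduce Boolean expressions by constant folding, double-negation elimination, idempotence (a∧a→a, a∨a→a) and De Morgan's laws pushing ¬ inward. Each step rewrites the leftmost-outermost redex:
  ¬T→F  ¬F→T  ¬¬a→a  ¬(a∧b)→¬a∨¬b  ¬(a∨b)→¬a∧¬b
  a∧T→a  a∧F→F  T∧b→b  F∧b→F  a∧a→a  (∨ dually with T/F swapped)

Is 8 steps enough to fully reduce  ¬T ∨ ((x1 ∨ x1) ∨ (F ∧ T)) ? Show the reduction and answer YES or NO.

  start: ¬T ∨ ((x1 ∨ x1) ∨ (F ∧ T))
  step 1: F ∨ ((x1 ∨ x1) ∨ (F ∧ T))
  step 2: (x1 ∨ x1) ∨ (F ∧ T)
  step 3: x1 ∨ (F ∧ T)
  step 4: x1 ∨ F
  step 5: x1

Answer: YES — reaches normal form x1 in 5 ≤ 8 steps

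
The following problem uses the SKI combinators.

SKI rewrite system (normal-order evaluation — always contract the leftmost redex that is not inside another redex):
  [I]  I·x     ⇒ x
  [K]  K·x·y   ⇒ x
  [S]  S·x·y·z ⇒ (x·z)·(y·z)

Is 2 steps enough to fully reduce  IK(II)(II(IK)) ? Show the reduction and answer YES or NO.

  start: IK(II)(II(IK))
  step 1: K(II)(II(IK))
  step 2: II

Answer: NO — after 2 steps the term is II, not yet normal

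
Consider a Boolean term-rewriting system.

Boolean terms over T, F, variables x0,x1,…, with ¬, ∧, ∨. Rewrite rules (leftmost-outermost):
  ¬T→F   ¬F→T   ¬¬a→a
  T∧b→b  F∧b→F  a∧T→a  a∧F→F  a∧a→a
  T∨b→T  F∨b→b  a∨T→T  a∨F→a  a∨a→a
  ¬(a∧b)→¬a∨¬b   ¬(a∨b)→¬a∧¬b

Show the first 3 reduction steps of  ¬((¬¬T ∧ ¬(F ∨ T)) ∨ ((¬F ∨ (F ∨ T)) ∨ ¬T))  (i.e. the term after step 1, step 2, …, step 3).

Answer: after 3 steps: (¬T ∨ ¬¬(F ∨ T)) ∧ ¬((¬F ∨ (F ∨ T)) ∨ ¬T)

Derivation:
  start: ¬((¬¬T ∧ ¬(F ∨ T)) ∨ ((¬F ∨ (F ∨ T)) ∨ ¬T))
  step 1: ¬(¬¬T ∧ ¬(F ∨ T)) ∧ ¬((¬F ∨ (F ∨ T)) ∨ ¬T)
  step 2: (¬¬¬T ∨ ¬¬(F ∨ T)) ∧ ¬((¬F ∨ (F ∨ T)) ∨ ¬T)
  step 3: (¬T ∨ ¬¬(F ∨ T)) ∧ ¬((¬F ∨ (F ∨ T)) ∨ ¬T)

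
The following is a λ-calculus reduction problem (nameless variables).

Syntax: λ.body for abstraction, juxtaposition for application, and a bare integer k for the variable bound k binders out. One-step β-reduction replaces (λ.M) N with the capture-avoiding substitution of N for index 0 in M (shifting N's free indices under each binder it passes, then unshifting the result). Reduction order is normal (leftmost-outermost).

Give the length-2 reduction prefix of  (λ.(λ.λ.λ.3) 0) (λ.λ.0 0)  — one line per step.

  start: (λ.(λ.λ.λ.3) 0) (λ.λ.0 0)
  [1] (λ.λ.λ.λ.λ.0 0) (λ.λ.0 0)
  [2] λ.λ.λ.λ.0 0

Answer: after 2 steps: λ.λ.λ.λ.0 0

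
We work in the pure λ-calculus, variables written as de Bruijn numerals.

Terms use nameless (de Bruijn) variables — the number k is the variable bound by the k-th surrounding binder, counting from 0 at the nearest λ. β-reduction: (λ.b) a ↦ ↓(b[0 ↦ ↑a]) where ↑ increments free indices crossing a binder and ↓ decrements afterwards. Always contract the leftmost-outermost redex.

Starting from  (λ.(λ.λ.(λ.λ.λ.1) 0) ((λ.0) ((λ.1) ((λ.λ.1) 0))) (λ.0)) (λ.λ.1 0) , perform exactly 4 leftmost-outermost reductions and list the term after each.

  start: (λ.(λ.λ.(λ.λ.λ.1) 0) ((λ.0) ((λ.1) ((λ.λ.1) 0))) (λ.0)) (λ.λ.1 0)
  →1  (λ.λ.(λ.λ.λ.1) 0) ((λ.0) ((λ.λ.λ.1 0) ((λ.λ.1) (λ.λ.1 0)))) (λ.0)
  →2  (λ.(λ.λ.λ.1) 0) (λ.0)
  →3  (λ.λ.λ.1) (λ.0)
  →4  λ.λ.1

Answer: after 4 steps: λ.λ.1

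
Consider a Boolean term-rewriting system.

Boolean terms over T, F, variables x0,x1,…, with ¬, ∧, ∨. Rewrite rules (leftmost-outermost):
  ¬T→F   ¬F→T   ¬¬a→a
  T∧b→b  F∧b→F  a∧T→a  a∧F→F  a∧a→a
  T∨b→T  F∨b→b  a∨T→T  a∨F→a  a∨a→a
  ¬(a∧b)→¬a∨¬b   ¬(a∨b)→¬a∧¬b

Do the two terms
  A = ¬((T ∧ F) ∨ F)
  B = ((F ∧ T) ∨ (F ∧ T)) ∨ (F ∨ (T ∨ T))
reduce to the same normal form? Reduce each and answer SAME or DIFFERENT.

Term A:
  start: ¬((T ∧ F) ∨ F)
  [1] ¬(T ∧ F) ∧ ¬F
  [2] (¬T ∨ ¬F) ∧ ¬F
  [3] (F ∨ ¬F) ∧ ¬F
  [4] ¬F ∧ ¬F
  [5] ¬F
  [6] T

Term B:
  start: ((F ∧ T) ∨ (F ∧ T)) ∨ (F ∨ (T ∨ T))
  [1] (F ∧ T) ∨ (F ∨ (T ∨ T))
  [2] F ∨ (F ∨ (T ∨ T))
  [3] F ∨ (T ∨ T)
  [4] T ∨ T
  [5] T

Answer: SAME — A ⇓ T, B ⇓ T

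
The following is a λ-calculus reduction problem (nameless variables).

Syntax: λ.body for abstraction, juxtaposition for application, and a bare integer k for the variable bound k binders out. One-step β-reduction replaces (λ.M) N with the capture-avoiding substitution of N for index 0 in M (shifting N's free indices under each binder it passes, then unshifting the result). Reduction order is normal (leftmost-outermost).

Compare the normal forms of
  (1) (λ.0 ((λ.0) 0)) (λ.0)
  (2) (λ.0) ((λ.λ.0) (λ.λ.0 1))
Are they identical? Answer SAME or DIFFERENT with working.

Term A:
  start: (λ.0 ((λ.0) 0)) (λ.0)
  step 1: (λ.0) ((λ.0) (λ.0))
  step 2: (λ.0) (λ.0)
  step 3: λ.0

Term B:
  start: (λ.0) ((λ.λ.0) (λ.λ.0 1))
  step 1: (λ.λ.0) (λ.λ.0 1)
  step 2: λ.0

Answer: SAME — A ⇓ λ.0, B ⇓ λ.0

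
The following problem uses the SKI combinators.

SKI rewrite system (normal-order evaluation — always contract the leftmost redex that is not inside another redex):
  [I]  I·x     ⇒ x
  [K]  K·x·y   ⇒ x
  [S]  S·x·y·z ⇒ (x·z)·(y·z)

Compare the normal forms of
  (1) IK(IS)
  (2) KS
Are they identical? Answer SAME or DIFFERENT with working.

Term A:
  start: IK(IS)
  →1  K(IS)
  →2  KS

Term B:
  start: KS

Answer: SAME — A ⇓ KS, B ⇓ KS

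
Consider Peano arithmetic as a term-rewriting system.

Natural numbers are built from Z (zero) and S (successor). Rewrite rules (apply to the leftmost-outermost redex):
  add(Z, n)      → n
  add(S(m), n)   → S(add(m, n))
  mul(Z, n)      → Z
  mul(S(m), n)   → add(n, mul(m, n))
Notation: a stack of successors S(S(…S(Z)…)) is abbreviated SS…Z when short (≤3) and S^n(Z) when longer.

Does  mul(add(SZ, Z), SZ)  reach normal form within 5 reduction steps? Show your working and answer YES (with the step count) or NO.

Answer: NO — after 5 steps the term is S(mul(Z, SZ)), not yet normal

Derivation:
  start: mul(add(SZ, Z), SZ)
  →1  mul(S(add(Z, Z)), SZ)
  →2  add(SZ, mul(add(Z, Z), SZ))
  →3  S(add(Z, mul(add(Z, Z), SZ)))
  →4  S(mul(add(Z, Z), SZ))
  →5  S(mul(Z, SZ))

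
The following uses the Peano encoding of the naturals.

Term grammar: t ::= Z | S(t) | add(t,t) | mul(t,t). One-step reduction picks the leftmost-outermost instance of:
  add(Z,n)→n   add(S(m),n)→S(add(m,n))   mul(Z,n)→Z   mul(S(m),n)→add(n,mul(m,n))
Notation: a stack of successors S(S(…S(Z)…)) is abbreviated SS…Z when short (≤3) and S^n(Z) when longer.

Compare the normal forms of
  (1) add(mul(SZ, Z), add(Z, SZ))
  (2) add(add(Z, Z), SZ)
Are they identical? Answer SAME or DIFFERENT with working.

Answer: SAME — A ⇓ SZ, B ⇓ SZ

Working:
Term A:
  start: add(mul(SZ, Z), add(Z, SZ))
  →1  add(add(Z, mul(Z, Z)), add(Z, SZ))
  →2  add(mul(Z, Z), add(Z, SZ))
  →3  add(Z, add(Z, SZ))
  →4  add(Z, SZ)
  →5  SZ

Term B:
  start: add(add(Z, Z), SZ)
  →1  add(Z, SZ)
  →2  SZ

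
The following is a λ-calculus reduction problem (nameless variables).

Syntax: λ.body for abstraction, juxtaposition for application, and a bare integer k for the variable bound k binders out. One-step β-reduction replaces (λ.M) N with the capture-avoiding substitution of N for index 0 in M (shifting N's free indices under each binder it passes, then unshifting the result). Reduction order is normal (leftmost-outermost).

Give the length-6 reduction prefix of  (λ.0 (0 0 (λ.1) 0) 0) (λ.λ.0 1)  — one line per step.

Answer: after 6 steps: λ.0 ((λ.λ.λ.0 1) (λ.λ.0 1) (λ.λ.0 1))

Derivation:
  start: (λ.0 (0 0 (λ.1) 0) 0) (λ.λ.0 1)
  →1  (λ.λ.0 1) ((λ.λ.0 1) (λ.λ.0 1) (λ.λ.λ.0 1) (λ.λ.0 1)) (λ.λ.0 1)
  →2  (λ.0 ((λ.λ.0 1) (λ.λ.0 1) (λ.λ.λ.0 1) (λ.λ.0 1))) (λ.λ.0 1)
  →3  (λ.λ.0 1) ((λ.λ.0 1) (λ.λ.0 1) (λ.λ.λ.0 1) (λ.λ.0 1))
  →4  λ.0 ((λ.λ.0 1) (λ.λ.0 1) (λ.λ.λ.0 1) (λ.λ.0 1))
  →5  λ.0 ((λ.0 (λ.λ.0 1)) (λ.λ.λ.0 1) (λ.λ.0 1))
  →6  λ.0 ((λ.λ.λ.0 1) (λ.λ.0 1) (λ.λ.0 1))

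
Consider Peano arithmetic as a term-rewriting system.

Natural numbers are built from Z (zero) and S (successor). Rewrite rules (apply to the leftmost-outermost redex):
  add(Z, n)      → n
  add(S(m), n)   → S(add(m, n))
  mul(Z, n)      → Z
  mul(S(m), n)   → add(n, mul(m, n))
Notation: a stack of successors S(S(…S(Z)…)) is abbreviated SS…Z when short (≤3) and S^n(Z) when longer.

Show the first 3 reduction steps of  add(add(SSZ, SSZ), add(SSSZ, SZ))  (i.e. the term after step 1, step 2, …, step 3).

Answer: after 3 steps: S(add(S(add(Z, SSZ)), add(SSSZ, SZ)))

Working:
  start: add(add(SSZ, SSZ), add(SSSZ, SZ))
  [1] add(S(add(SZ, SSZ)), add(SSSZ, SZ))
  [2] S(add(add(SZ, SSZ), add(SSSZ, SZ)))
  [3] S(add(S(add(Z, SSZ)), add(SSSZ, SZ)))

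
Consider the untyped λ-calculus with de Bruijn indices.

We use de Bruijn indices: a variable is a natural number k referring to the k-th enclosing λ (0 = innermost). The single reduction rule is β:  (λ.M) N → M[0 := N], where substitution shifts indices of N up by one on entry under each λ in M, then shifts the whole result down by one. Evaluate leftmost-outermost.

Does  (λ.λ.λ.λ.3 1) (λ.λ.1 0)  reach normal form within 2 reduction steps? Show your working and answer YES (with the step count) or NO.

  start: (λ.λ.λ.λ.3 1) (λ.λ.1 0)
  →1  λ.λ.λ.(λ.λ.1 0) 1
  →2  λ.λ.λ.λ.2 0

Answer: YES — reaches normal form λ.λ.λ.λ.2 0 in 2 ≤ 2 steps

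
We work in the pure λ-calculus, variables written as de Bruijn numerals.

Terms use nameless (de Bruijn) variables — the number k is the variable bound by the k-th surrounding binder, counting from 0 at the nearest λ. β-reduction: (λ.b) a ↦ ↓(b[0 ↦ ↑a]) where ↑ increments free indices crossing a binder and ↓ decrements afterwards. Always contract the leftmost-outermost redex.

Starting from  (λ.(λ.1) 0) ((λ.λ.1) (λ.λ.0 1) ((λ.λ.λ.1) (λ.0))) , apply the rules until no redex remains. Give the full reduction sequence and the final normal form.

Answer: normal form = λ.λ.0 1  (in 4 steps)

Reduction:
  start: (λ.(λ.1) 0) ((λ.λ.1) (λ.λ.0 1) ((λ.λ.λ.1) (λ.0)))
  [1] (λ.(λ.λ.1) (λ.λ.0 1) ((λ.λ.λ.1) (λ.0))) ((λ.λ.1) (λ.λ.0 1) ((λ.λ.λ.1) (λ.0)))
  [2] (λ.λ.1) (λ.λ.0 1) ((λ.λ.λ.1) (λ.0))
  [3] (λ.λ.λ.0 1) ((λ.λ.λ.1) (λ.0))
  [4] λ.λ.0 1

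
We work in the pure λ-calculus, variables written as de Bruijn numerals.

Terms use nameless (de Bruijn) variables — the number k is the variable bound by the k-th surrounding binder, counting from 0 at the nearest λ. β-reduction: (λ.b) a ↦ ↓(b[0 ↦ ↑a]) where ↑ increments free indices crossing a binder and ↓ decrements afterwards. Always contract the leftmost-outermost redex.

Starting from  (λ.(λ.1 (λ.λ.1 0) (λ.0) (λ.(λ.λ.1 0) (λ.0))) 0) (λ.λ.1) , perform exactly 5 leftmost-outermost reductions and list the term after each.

  start: (λ.(λ.1 (λ.λ.1 0) (λ.0) (λ.(λ.λ.1 0) (λ.0))) 0) (λ.λ.1)
  step 1: (λ.(λ.λ.1) (λ.λ.1 0) (λ.0) (λ.(λ.λ.1 0) (λ.0))) (λ.λ.1)
  step 2: (λ.λ.1) (λ.λ.1 0) (λ.0) (λ.(λ.λ.1 0) (λ.0))
  step 3: (λ.λ.λ.1 0) (λ.0) (λ.(λ.λ.1 0) (λ.0))
  step 4: (λ.λ.1 0) (λ.(λ.λ.1 0) (λ.0))
  step 5: λ.(λ.(λ.λ.1 0) (λ.0)) 0

Answer: after 5 steps: λ.(λ.(λ.λ.1 0) (λ.0)) 0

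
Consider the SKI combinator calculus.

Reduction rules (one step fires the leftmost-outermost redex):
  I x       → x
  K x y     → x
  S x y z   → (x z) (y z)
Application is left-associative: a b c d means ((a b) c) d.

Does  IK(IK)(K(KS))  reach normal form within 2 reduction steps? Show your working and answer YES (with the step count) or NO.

Answer: NO — after 2 steps the term is IK, not yet normal

Derivation:
  start: IK(IK)(K(KS))
  step 1: K(IK)(K(KS))
  step 2: IK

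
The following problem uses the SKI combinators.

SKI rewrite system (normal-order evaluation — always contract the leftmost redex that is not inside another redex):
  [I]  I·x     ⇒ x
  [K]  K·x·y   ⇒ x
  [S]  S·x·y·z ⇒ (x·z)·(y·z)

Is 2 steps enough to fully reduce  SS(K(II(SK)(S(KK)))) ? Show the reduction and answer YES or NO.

  start: SS(K(II(SK)(S(KK))))
  →1  SS(K(I(SK)(S(KK))))
  →2  SS(K(SK(S(KK))))

Answer: YES — reaches normal form SS(K(SK(S(KK)))) in 2 ≤ 2 steps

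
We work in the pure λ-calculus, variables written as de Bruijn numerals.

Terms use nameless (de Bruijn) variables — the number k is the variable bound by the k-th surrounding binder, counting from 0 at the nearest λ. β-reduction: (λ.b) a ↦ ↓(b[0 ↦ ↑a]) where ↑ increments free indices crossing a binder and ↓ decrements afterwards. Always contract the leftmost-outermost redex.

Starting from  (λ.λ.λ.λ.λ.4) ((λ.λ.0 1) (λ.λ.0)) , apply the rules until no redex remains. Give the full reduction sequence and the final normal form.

Answer: normal form = λ.λ.λ.λ.λ.0 (λ.λ.0)  (in 2 steps)

Working:
  start: (λ.λ.λ.λ.λ.4) ((λ.λ.0 1) (λ.λ.0))
  →1  λ.λ.λ.λ.(λ.λ.0 1) (λ.λ.0)
  →2  λ.λ.λ.λ.λ.0 (λ.λ.0)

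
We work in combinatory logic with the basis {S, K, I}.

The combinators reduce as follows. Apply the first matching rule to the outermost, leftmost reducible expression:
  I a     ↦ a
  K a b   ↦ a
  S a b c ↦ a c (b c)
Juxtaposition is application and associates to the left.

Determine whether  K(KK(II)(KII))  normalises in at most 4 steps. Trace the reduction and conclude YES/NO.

Answer: YES — reaches normal form K(KI) in 2 ≤ 4 steps

Working:
  start: K(KK(II)(KII))
  step 1: K(K(KII))
  step 2: K(KI)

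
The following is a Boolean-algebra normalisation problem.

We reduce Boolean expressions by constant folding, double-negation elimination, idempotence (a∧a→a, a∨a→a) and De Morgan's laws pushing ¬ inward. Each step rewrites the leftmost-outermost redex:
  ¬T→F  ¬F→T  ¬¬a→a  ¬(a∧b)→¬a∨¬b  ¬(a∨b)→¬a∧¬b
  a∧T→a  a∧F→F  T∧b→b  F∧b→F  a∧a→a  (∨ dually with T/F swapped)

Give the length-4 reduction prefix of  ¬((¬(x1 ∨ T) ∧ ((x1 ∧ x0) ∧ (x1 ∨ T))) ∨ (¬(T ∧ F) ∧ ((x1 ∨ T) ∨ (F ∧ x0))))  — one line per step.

  start: ¬((¬(x1 ∨ T) ∧ ((x1 ∧ x0) ∧ (x1 ∨ T))) ∨ (¬(T ∧ F) ∧ ((x1 ∨ T) ∨ (F ∧ x0))))
  [1] ¬(¬(x1 ∨ T) ∧ ((x1 ∧ x0) ∧ (x1 ∨ T))) ∧ ¬(¬(T ∧ F) ∧ ((x1 ∨ T) ∨ (F ∧ x0)))
  [2] (¬¬(x1 ∨ T) ∨ ¬((x1 ∧ x0) ∧ (x1 ∨ T))) ∧ ¬(¬(T ∧ F) ∧ ((x1 ∨ T) ∨ (F ∧ x0)))
  [3] ((x1 ∨ T) ∨ ¬((x1 ∧ x0) ∧ (x1 ∨ T))) ∧ ¬(¬(T ∧ F) ∧ ((x1 ∨ T) ∨ (F ∧ x0)))
  [4] (T ∨ ¬((x1 ∧ x0) ∧ (x1 ∨ T))) ∧ ¬(¬(T ∧ F) ∧ ((x1 ∨ T) ∨ (F ∧ x0)))

Answer: after 4 steps: (T ∨ ¬((x1 ∧ x0) ∧ (x1 ∨ T))) ∧ ¬(¬(T ∧ F) ∧ ((x1 ∨ T) ∨ (F ∧ x0)))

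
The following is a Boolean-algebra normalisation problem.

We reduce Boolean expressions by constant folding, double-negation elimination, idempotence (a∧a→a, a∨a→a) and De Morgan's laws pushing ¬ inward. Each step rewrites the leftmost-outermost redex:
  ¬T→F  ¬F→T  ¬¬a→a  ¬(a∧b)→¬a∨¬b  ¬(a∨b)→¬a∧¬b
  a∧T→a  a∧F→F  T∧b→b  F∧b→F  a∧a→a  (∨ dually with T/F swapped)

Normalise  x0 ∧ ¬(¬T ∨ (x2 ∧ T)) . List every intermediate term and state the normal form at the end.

Answer: normal form = x0 ∧ ¬x2  (in 6 steps)

Derivation:
  start: x0 ∧ ¬(¬T ∨ (x2 ∧ T))
  [1] x0 ∧ (¬¬T ∧ ¬(x2 ∧ T))
  [2] x0 ∧ (T ∧ ¬(x2 ∧ T))
  [3] x0 ∧ ¬(x2 ∧ T)
  [4] x0 ∧ (¬x2 ∨ ¬T)
  [5] x0 ∧ (¬x2 ∨ F)
  [6] x0 ∧ ¬x2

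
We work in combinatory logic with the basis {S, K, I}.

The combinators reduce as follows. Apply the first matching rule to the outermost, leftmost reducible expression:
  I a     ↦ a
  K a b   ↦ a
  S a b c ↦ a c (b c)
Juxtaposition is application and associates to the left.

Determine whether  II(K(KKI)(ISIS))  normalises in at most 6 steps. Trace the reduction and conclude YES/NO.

Answer: YES — reaches normal form K in 4 ≤ 6 steps

Working:
  start: II(K(KKI)(ISIS))
  [1] I(K(KKI)(ISIS))
  [2] K(KKI)(ISIS)
  [3] KKI
  [4] K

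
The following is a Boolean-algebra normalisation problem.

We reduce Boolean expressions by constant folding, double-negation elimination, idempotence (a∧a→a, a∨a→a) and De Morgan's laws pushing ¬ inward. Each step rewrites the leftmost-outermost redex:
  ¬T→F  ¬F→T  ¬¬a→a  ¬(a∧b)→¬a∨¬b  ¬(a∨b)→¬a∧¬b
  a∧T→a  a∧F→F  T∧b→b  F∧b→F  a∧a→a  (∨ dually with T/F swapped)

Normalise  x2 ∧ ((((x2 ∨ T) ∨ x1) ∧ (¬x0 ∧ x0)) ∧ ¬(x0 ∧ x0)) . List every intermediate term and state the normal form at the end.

  start: x2 ∧ ((((x2 ∨ T) ∨ x1) ∧ (¬x0 ∧ x0)) ∧ ¬(x0 ∧ x0))
  →1  x2 ∧ (((T ∨ x1) ∧ (¬x0 ∧ x0)) ∧ ¬(x0 ∧ x0))
  →2  x2 ∧ ((T ∧ (¬x0 ∧ x0)) ∧ ¬(x0 ∧ x0))
  →3  x2 ∧ ((¬x0 ∧ x0) ∧ ¬(x0 ∧ x0))
  →4  x2 ∧ ((¬x0 ∧ x0) ∧ (¬x0 ∨ ¬x0))
  →5  x2 ∧ ((¬x0 ∧ x0) ∧ ¬x0)

Answer: normal form = x2 ∧ ((¬x0 ∧ x0) ∧ ¬x0)  (in 5 steps)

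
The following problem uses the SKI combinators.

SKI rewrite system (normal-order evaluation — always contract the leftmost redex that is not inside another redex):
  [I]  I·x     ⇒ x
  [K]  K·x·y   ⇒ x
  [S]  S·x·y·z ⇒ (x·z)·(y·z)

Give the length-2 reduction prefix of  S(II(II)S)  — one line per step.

Answer: after 2 steps: S(IIS)

Working:
  start: S(II(II)S)
  step 1: S(I(II)S)
  step 2: S(IIS)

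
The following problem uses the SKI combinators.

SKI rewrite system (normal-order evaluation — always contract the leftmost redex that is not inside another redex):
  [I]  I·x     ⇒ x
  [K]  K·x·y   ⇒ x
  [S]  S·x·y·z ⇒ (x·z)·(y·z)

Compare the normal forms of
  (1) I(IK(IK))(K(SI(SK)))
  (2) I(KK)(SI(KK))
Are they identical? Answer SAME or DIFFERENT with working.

Term A:
  start: I(IK(IK))(K(SI(SK)))
  [1] IK(IK)(K(SI(SK)))
  [2] K(IK)(K(SI(SK)))
  [3] IK
  [4] K

Term B:
  start: I(KK)(SI(KK))
  [1] KK(SI(KK))
  [2] K

Answer: SAME — A ⇓ K, B ⇓ K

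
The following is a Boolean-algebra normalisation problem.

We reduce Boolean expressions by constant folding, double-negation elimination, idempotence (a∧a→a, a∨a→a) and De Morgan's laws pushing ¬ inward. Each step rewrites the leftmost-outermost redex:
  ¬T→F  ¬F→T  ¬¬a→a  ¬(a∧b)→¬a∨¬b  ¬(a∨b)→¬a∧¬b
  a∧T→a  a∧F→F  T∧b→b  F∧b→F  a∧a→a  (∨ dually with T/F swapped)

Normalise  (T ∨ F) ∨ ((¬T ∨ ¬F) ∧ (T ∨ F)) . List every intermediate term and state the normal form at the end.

  start: (T ∨ F) ∨ ((¬T ∨ ¬F) ∧ (T ∨ F))
  [1] T ∨ ((¬T ∨ ¬F) ∧ (T ∨ F))
  [2] T

Answer: normal form = T  (in 2 steps)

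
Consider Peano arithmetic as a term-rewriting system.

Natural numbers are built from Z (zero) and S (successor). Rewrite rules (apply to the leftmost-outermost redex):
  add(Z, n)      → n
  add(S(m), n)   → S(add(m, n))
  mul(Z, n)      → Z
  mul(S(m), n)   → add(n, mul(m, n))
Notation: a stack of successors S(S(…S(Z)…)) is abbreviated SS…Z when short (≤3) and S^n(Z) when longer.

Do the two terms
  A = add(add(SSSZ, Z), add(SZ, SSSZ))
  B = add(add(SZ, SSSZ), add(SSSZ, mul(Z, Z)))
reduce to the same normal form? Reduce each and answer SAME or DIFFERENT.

Term A:
  start: add(add(SSSZ, Z), add(SZ, SSSZ))
  step 1: add(S(add(SSZ, Z)), add(SZ, SSSZ))
  step 2: S(add(add(SSZ, Z), add(SZ, SSSZ)))
  step 3: S(add(S(add(SZ, Z)), add(SZ, SSSZ)))
  step 4: S(S(add(add(SZ, Z), add(SZ, SSSZ))))
  step 5: S(S(add(S(add(Z, Z)), add(SZ, SSSZ))))
  step 6: S(S(S(add(add(Z, Z), add(SZ, SSSZ)))))
  step 7: S(S(S(add(Z, add(SZ, SSSZ)))))
  step 8: S(S(S(add(SZ, SSSZ))))
  step 9: S(S(S(S(add(Z, SSSZ)))))
  step 10: S^7(Z)

Term B:
  start: add(add(SZ, SSSZ), add(SSSZ, mul(Z, Z)))
  step 1: add(S(add(Z, SSSZ)), add(SSSZ, mul(Z, Z)))
  step 2: S(add(add(Z, SSSZ), add(SSSZ, mul(Z, Z))))
  step 3: S(add(SSSZ, add(SSSZ, mul(Z, Z))))
  step 4: S(S(add(SSZ, add(SSSZ, mul(Z, Z)))))
  step 5: S(S(S(add(SZ, add(SSSZ, mul(Z, Z))))))
  step 6: S(S(S(S(add(Z, add(SSSZ, mul(Z, Z)))))))
  step 7: S(S(S(S(add(SSSZ, mul(Z, Z))))))
  step 8: S(S(S(S(S(add(SSZ, mul(Z, Z)))))))
  step 9: S(S(S(S(S(S(add(SZ, mul(Z, Z))))))))
  step 10: S(S(S(S(S(S(S(add(Z, mul(Z, Z)))))))))
  step 11: S(S(S(S(S(S(S(mul(Z, Z))))))))
  step 12: S^7(Z)

Answer: SAME — A ⇓ S^7(Z), B ⇓ S^7(Z)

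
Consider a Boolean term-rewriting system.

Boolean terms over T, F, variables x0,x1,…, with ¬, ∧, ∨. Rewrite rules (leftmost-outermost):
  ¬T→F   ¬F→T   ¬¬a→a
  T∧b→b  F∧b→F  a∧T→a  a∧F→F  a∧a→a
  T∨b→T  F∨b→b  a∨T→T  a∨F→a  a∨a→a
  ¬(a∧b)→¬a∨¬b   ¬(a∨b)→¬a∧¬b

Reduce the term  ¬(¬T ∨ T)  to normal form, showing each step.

Answer: normal form = F  (in 4 steps)

Reduction:
  start: ¬(¬T ∨ T)
  step 1: ¬¬T ∧ ¬T
  step 2: T ∧ ¬T
  step 3: ¬T
  step 4: F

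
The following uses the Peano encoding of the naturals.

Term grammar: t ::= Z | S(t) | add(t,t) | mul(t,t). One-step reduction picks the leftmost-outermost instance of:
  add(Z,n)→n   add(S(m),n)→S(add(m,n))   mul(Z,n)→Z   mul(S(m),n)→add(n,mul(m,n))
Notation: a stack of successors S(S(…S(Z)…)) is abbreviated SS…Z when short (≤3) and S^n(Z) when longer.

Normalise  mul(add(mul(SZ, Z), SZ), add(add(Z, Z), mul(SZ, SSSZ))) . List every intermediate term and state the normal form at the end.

  start: mul(add(mul(SZ, Z), SZ), add(add(Z, Z), mul(SZ, SSSZ)))
  step 1: mul(add(add(Z, mul(Z, Z)), SZ), add(add(Z, Z), mul(SZ, SSSZ)))
  step 2: mul(add(mul(Z, Z), SZ), add(add(Z, Z), mul(SZ, SSSZ)))
  step 3: mul(add(Z, SZ), add(add(Z, Z), mul(SZ, SSSZ)))
  step 4: mul(SZ, add(add(Z, Z), mul(SZ, SSSZ)))
  step 5: add(add(add(Z, Z), mul(SZ, SSSZ)), mul(Z, add(add(Z, Z), mul(SZ, SSSZ))))
  step 6: add(add(Z, mul(SZ, SSSZ)), mul(Z, add(add(Z, Z), mul(SZ, SSSZ))))
  step 7: add(mul(SZ, SSSZ), mul(Z, add(add(Z, Z), mul(SZ, SSSZ))))
  step 8: add(add(SSSZ, mul(Z, SSSZ)), mul(Z, add(add(Z, Z), mul(SZ, SSSZ))))
  step 9: add(S(add(SSZ, mul(Z, SSSZ))), mul(Z, add(add(Z, Z), mul(SZ, SSSZ))))
  step 10: S(add(add(SSZ, mul(Z, SSSZ)), mul(Z, add(add(Z, Z), mul(SZ, SSSZ)))))
  step 11: S(add(S(add(SZ, mul(Z, SSSZ))), mul(Z, add(add(Z, Z), mul(SZ, SSSZ)))))
  step 12: S(S(add(add(SZ, mul(Z, SSSZ)), mul(Z, add(add(Z, Z), mul(SZ, SSSZ))))))
  step 13: S(S(add(S(add(Z, mul(Z, SSSZ))), mul(Z, add(add(Z, Z), mul(SZ, SSSZ))))))
  step 14: S(S(S(add(add(Z, mul(Z, SSSZ)), mul(Z, add(add(Z, Z), mul(SZ, SSSZ)))))))
  step 15: S(S(S(add(mul(Z, SSSZ), mul(Z, add(add(Z, Z), mul(SZ, SSSZ)))))))
  step 16: S(S(S(add(Z, mul(Z, add(add(Z, Z), mul(SZ, SSSZ)))))))
  step 17: S(S(S(mul(Z, add(add(Z, Z), mul(SZ, SSSZ))))))
  step 18: SSSZ

Answer: normal form = SSSZ  (in 18 steps)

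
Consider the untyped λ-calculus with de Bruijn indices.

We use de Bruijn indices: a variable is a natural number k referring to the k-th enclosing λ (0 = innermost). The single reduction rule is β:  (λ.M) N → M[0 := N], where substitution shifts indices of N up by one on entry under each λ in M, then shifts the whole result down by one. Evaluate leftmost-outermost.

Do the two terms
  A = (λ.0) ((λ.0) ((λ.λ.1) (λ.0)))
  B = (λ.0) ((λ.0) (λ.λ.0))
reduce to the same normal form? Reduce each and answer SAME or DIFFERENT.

Answer: SAME — A ⇓ λ.λ.0, B ⇓ λ.λ.0

Derivation:
Term A:
  start: (λ.0) ((λ.0) ((λ.λ.1) (λ.0)))
  step 1: (λ.0) ((λ.λ.1) (λ.0))
  step 2: (λ.λ.1) (λ.0)
  step 3: λ.λ.0

Term B:
  start: (λ.0) ((λ.0) (λ.λ.0))
  step 1: (λ.0) (λ.λ.0)
  step 2: λ.λ.0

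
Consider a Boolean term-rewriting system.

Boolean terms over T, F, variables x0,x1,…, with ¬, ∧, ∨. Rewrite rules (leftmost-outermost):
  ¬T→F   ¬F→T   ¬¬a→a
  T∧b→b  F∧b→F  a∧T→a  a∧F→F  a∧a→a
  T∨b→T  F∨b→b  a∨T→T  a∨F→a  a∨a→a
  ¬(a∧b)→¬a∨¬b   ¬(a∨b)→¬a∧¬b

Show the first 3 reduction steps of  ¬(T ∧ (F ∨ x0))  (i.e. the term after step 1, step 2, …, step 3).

Answer: after 3 steps: ¬(F ∨ x0)

Derivation:
  start: ¬(T ∧ (F ∨ x0))
  →1  ¬T ∨ ¬(F ∨ x0)
  →2  F ∨ ¬(F ∨ x0)
  →3  ¬(F ∨ x0)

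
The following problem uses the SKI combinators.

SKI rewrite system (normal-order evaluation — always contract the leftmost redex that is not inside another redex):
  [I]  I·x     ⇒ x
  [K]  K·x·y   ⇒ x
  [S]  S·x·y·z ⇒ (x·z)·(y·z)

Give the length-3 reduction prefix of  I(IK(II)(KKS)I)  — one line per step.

Answer: after 3 steps: III

Working:
  start: I(IK(II)(KKS)I)
  [1] IK(II)(KKS)I
  [2] K(II)(KKS)I
  [3] III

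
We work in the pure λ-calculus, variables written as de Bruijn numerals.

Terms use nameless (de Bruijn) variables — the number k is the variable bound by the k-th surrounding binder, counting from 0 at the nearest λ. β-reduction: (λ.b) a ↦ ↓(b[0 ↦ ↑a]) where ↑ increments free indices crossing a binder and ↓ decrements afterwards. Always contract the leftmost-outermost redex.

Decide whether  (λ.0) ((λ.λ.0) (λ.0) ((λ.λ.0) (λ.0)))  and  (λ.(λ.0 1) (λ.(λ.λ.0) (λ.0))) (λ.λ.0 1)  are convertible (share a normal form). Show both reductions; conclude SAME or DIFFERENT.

Answer: SAME — A ⇓ λ.0, B ⇓ λ.0

Derivation:
Term A:
  start: (λ.0) ((λ.λ.0) (λ.0) ((λ.λ.0) (λ.0)))
  step 1: (λ.λ.0) (λ.0) ((λ.λ.0) (λ.0))
  step 2: (λ.0) ((λ.λ.0) (λ.0))
  step 3: (λ.λ.0) (λ.0)
  step 4: λ.0

Term B:
  start: (λ.(λ.0 1) (λ.(λ.λ.0) (λ.0))) (λ.λ.0 1)
  step 1: (λ.0 (λ.λ.0 1)) (λ.(λ.λ.0) (λ.0))
  step 2: (λ.(λ.λ.0) (λ.0)) (λ.λ.0 1)
  step 3: (λ.λ.0) (λ.0)
  step 4: λ.0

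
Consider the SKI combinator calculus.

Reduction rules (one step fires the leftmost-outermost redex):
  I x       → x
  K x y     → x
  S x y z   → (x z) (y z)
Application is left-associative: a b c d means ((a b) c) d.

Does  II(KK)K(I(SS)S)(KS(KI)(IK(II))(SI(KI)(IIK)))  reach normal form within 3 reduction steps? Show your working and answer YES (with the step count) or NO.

Answer: NO — after 3 steps the term is K(I(SS)S)(KS(KI)(IK(II))(SI(KI)(IIK))), not yet normal

Working:
  start: II(KK)K(I(SS)S)(KS(KI)(IK(II))(SI(KI)(IIK)))
  step 1: I(KK)K(I(SS)S)(KS(KI)(IK(II))(SI(KI)(IIK)))
  step 2: KKK(I(SS)S)(KS(KI)(IK(II))(SI(KI)(IIK)))
  step 3: K(I(SS)S)(KS(KI)(IK(II))(SI(KI)(IIK)))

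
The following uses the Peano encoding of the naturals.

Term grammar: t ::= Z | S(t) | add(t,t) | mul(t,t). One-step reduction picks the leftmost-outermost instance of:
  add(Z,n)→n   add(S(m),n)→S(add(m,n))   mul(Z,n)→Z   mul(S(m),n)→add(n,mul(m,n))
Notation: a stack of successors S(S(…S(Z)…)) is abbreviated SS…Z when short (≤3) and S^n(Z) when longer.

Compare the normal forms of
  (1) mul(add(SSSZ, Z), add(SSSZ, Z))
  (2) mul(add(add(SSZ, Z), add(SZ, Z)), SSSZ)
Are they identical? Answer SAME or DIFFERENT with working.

Answer: SAME — A ⇓ S^9(Z), B ⇓ S^9(Z)

Derivation:
Term A:
  start: mul(add(SSSZ, Z), add(SSSZ, Z))
  step 1: mul(S(add(SSZ, Z)), add(SSSZ, Z))
  step 2: add(add(SSSZ, Z), mul(add(SSZ, Z), add(SSSZ, Z)))
  step 3: add(S(add(SSZ, Z)), mul(add(SSZ, Z), add(SSSZ, Z)))
  step 4: S(add(add(SSZ, Z), mul(add(SSZ, Z), add(SSSZ, Z))))
  step 5: S(add(S(add(SZ, Z)), mul(add(SSZ, Z), add(SSSZ, Z))))
  step 6: S(S(add(add(SZ, Z), mul(add(SSZ, Z), add(SSSZ, Z)))))
  step 7: S(S(add(S(add(Z, Z)), mul(add(SSZ, Z), add(SSSZ, Z)))))
  step 8: S(S(S(add(add(Z, Z), mul(add(SSZ, Z), add(SSSZ, Z))))))
  step 9: S(S(S(add(Z, mul(add(SSZ, Z), add(SSSZ, Z))))))
  step 10: S(S(S(mul(add(SSZ, Z), add(SSSZ, Z)))))
  step 11: S(S(S(mul(S(add(SZ, Z)), add(SSSZ, Z)))))
  step 12: S(S(S(add(add(SSSZ, Z), mul(add(SZ, Z), add(SSSZ, Z))))))
  step 13: S(S(S(add(S(add(SSZ, Z)), mul(add(SZ, Z), add(SSSZ, Z))))))
  step 14: S(S(S(S(add(add(SSZ, Z), mul(add(SZ, Z), add(SSSZ, Z)))))))
  step 15: S(S(S(S(add(S(add(SZ, Z)), mul(add(SZ, Z), add(SSSZ, Z)))))))
  step 16: S(S(S(S(S(add(add(SZ, Z), mul(add(SZ, Z), add(SSSZ, Z))))))))
  step 17: S(S(S(S(S(add(S(add(Z, Z)), mul(add(SZ, Z), add(SSSZ, Z))))))))
  step 18: S(S(S(S(S(S(add(add(Z, Z), mul(add(SZ, Z), add(SSSZ, Z)))))))))
  step 19: S(S(S(S(S(S(add(Z, mul(add(SZ, Z), add(SSSZ, Z)))))))))
  step 20: S(S(S(S(S(S(mul(add(SZ, Z), add(SSSZ, Z))))))))
  step 21: S(S(S(S(S(S(mul(S(add(Z, Z)), add(SSSZ, Z))))))))
  step 22: S(S(S(S(S(S(add(add(SSSZ, Z), mul(add(Z, Z), add(SSSZ, Z)))))))))
  step 23: S(S(S(S(S(S(add(S(add(SSZ, Z)), mul(add(Z, Z), add(SSSZ, Z)))))))))
  step 24: S(S(S(S(S(S(S(add(add(SSZ, Z), mul(add(Z, Z), add(SSSZ, Z))))))))))
  step 25: S(S(S(S(S(S(S(add(S(add(SZ, Z)), mul(add(Z, Z), add(SSSZ, Z))))))))))
  step 26: S(S(S(S(S(S(S(S(add(add(SZ, Z), mul(add(Z, Z), add(SSSZ, Z)))))))))))
  step 27: S(S(S(S(S(S(S(S(add(S(add(Z, Z)), mul(add(Z, Z), add(SSSZ, Z)))))))))))
  step 28: S(S(S(S(S(S(S(S(S(add(add(Z, Z), mul(add(Z, Z), add(SSSZ, Z))))))))))))
  step 29: S(S(S(S(S(S(S(S(S(add(Z, mul(add(Z, Z), add(SSSZ, Z))))))))))))
  step 30: S(S(S(S(S(S(S(S(S(mul(add(Z, Z), add(SSSZ, Z)))))))))))
  step 31: S(S(S(S(S(S(S(S(S(mul(Z, add(SSSZ, Z)))))))))))
  step 32: S^9(Z)

Term B:
  start: mul(add(add(SSZ, Z), add(SZ, Z)), SSSZ)
  step 1: mul(add(S(add(SZ, Z)), add(SZ, Z)), SSSZ)
  step 2: mul(S(add(add(SZ, Z), add(SZ, Z))), SSSZ)
  step 3: add(SSSZ, mul(add(add(SZ, Z), add(SZ, Z)), SSSZ))
  step 4: S(add(SSZ, mul(add(add(SZ, Z), add(SZ, Z)), SSSZ)))
  step 5: S(S(add(SZ, mul(add(add(SZ, Z), add(SZ, Z)), SSSZ))))
  step 6: S(S(S(add(Z, mul(add(add(SZ, Z), add(SZ, Z)), SSSZ)))))
  step 7: S(S(S(mul(add(add(SZ, Z), add(SZ, Z)), SSSZ))))
  step 8: S(S(S(mul(add(S(add(Z, Z)), add(SZ, Z)), SSSZ))))
  step 9: S(S(S(mul(S(add(add(Z, Z), add(SZ, Z))), SSSZ))))
  step 10: S(S(S(add(SSSZ, mul(add(add(Z, Z), add(SZ, Z)), SSSZ)))))
  step 11: S(S(S(S(add(SSZ, mul(add(add(Z, Z), add(SZ, Z)), SSSZ))))))
  step 12: S(S(S(S(S(add(SZ, mul(add(add(Z, Z), add(SZ, Z)), SSSZ)))))))
  step 13: S(S(S(S(S(S(add(Z, mul(add(add(Z, Z), add(SZ, Z)), SSSZ))))))))
  step 14: S(S(S(S(S(S(mul(add(add(Z, Z), add(SZ, Z)), SSSZ)))))))
  step 15: S(S(S(S(S(S(mul(add(Z, add(SZ, Z)), SSSZ)))))))
  step 16: S(S(S(S(S(S(mul(add(SZ, Z), SSSZ)))))))
  step 17: S(S(S(S(S(S(mul(S(add(Z, Z)), SSSZ)))))))
  step 18: S(S(S(S(S(S(add(SSSZ, mul(add(Z, Z), SSSZ))))))))
  step 19: S(S(S(S(S(S(S(add(SSZ, mul(add(Z, Z), SSSZ)))))))))
  step 20: S(S(S(S(S(S(S(S(add(SZ, mul(add(Z, Z), SSSZ))))))))))
  step 21: S(S(S(S(S(S(S(S(S(add(Z, mul(add(Z, Z), SSSZ)))))))))))
  step 22: S(S(S(S(S(S(S(S(S(mul(add(Z, Z), SSSZ))))))))))
  step 23: S(S(S(S(S(S(S(S(S(mul(Z, SSSZ))))))))))
  step 24: S^9(Z)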